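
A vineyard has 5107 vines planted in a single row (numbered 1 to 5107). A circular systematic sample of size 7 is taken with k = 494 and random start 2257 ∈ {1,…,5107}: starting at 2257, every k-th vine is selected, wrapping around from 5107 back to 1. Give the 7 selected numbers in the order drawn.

Selection 1: 2257
Selection 2: 2257 + 494 = 2751
Selection 3: 2751 + 494 = 3245
Selection 4: 3245 + 494 = 3739
Selection 5: 3739 + 494 = 4233
Selection 6: 4233 + 494 = 4727
Selection 7: 4727 + 494 = 5221 → 5221 − 5107 = 114

2257, 2751, 3245, 3739, 4233, 4727, 114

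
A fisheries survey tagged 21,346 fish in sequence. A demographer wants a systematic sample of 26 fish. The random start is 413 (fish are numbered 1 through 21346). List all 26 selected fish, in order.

k = N/n = 21346/26 = 821
fish 1: 413
fish 2: 413 + 821 = 1234
fish 3: 1234 + 821 = 2055
fish 4: 2055 + 821 = 2876
fish 5: 2876 + 821 = 3697
fish 6: 3697 + 821 = 4518
fish 7: 4518 + 821 = 5339
fish 8: 5339 + 821 = 6160
fish 9: 6160 + 821 = 6981
fish 10: 6981 + 821 = 7802
fish 11: 7802 + 821 = 8623
fish 12: 8623 + 821 = 9444
fish 13: 9444 + 821 = 10265
fish 14: 10265 + 821 = 11086
fish 15: 11086 + 821 = 11907
fish 16: 11907 + 821 = 12728
fish 17: 12728 + 821 = 13549
fish 18: 13549 + 821 = 14370
fish 19: 14370 + 821 = 15191
fish 20: 15191 + 821 = 16012
fish 21: 16012 + 821 = 16833
fish 22: 16833 + 821 = 17654
fish 23: 17654 + 821 = 18475
fish 24: 18475 + 821 = 19296
fish 25: 19296 + 821 = 20117
fish 26: 20117 + 821 = 20938

413, 1234, 2055, 2876, 3697, 4518, 5339, 6160, 6981, 7802, 8623, 9444, 10265, 11086, 11907, 12728, 13549, 14370, 15191, 16012, 16833, 17654, 18475, 19296, 20117, 20938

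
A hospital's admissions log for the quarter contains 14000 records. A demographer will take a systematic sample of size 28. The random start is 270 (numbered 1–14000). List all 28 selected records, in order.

k = N/n = 14000/28 = 500
record 1: 270
record 2: 270 + 500 = 770
record 3: 770 + 500 = 1270
record 4: 1270 + 500 = 1770
record 5: 1770 + 500 = 2270
record 6: 2270 + 500 = 2770
record 7: 2770 + 500 = 3270
record 8: 3270 + 500 = 3770
record 9: 3770 + 500 = 4270
record 10: 4270 + 500 = 4770
record 11: 4770 + 500 = 5270
record 12: 5270 + 500 = 5770
record 13: 5770 + 500 = 6270
record 14: 6270 + 500 = 6770
record 15: 6770 + 500 = 7270
record 16: 7270 + 500 = 7770
record 17: 7770 + 500 = 8270
record 18: 8270 + 500 = 8770
record 19: 8770 + 500 = 9270
record 20: 9270 + 500 = 9770
record 21: 9770 + 500 = 10270
record 22: 10270 + 500 = 10770
record 23: 10770 + 500 = 11270
record 24: 11270 + 500 = 11770
record 25: 11770 + 500 = 12270
record 26: 12270 + 500 = 12770
record 27: 12770 + 500 = 13270
record 28: 13270 + 500 = 13770

270, 770, 1270, 1770, 2270, 2770, 3270, 3770, 4270, 4770, 5270, 5770, 6270, 6770, 7270, 7770, 8270, 8770, 9270, 9770, 10270, 10770, 11270, 11770, 12270, 12770, 13270, 13770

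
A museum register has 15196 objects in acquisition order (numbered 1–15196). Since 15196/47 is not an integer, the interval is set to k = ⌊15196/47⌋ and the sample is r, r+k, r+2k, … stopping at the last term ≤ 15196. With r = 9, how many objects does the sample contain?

48

k = ⌊15196/47⌋ = 323
Achieved size = ⌊(15196 − 9)/323⌋ + 1 = ⌊15187/323⌋ + 1 = 47 + 1 = 48
(last selection: 9 + 47×323 = 15190 ≤ 15196; next would be 15513 > 15196)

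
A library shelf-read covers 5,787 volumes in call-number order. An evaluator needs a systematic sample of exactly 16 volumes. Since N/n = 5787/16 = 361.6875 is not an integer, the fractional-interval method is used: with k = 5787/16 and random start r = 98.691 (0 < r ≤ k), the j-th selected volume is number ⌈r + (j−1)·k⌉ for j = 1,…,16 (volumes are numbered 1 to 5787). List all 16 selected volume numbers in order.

j=1: r + 0k = 98.691 → ⌈·⌉ = 99
j=2: r + 1k = 460.3785 → ⌈·⌉ = 461
j=3: r + 2k = 822.066 → ⌈·⌉ = 823
j=4: r + 3k = 1183.7535 → ⌈·⌉ = 1184
j=5: r + 4k = 1545.441 → ⌈·⌉ = 1546
j=6: r + 5k = 1907.1285 → ⌈·⌉ = 1908
j=7: r + 6k = 2268.816 → ⌈·⌉ = 2269
j=8: r + 7k = 2630.5035 → ⌈·⌉ = 2631
j=9: r + 8k = 2992.191 → ⌈·⌉ = 2993
j=10: r + 9k = 3353.8785 → ⌈·⌉ = 3354
j=11: r + 10k = 3715.566 → ⌈·⌉ = 3716
j=12: r + 11k = 4077.2535 → ⌈·⌉ = 4078
j=13: r + 12k = 4438.941 → ⌈·⌉ = 4439
j=14: r + 13k = 4800.6285 → ⌈·⌉ = 4801
j=15: r + 14k = 5162.316 → ⌈·⌉ = 5163
j=16: r + 15k = 5524.0035 → ⌈·⌉ = 5525

99, 461, 823, 1184, 1546, 1908, 2269, 2631, 2993, 3354, 3716, 4078, 4439, 4801, 5163, 5525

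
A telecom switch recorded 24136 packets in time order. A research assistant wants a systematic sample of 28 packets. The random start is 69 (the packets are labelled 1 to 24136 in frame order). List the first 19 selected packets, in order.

k = N/n = 24136/28 = 862
packet 1: 69
packet 2: 69 + 862 = 931
packet 3: 931 + 862 = 1793
packet 4: 1793 + 862 = 2655
packet 5: 2655 + 862 = 3517
packet 6: 3517 + 862 = 4379
packet 7: 4379 + 862 = 5241
packet 8: 5241 + 862 = 6103
packet 9: 6103 + 862 = 6965
packet 10: 6965 + 862 = 7827
packet 11: 7827 + 862 = 8689
packet 12: 8689 + 862 = 9551
packet 13: 9551 + 862 = 10413
packet 14: 10413 + 862 = 11275
packet 15: 11275 + 862 = 12137
packet 16: 12137 + 862 = 12999
packet 17: 12999 + 862 = 13861
packet 18: 13861 + 862 = 14723
packet 19: 14723 + 862 = 15585

69, 931, 1793, 2655, 3517, 4379, 5241, 6103, 6965, 7827, 8689, 9551, 10413, 11275, 12137, 12999, 13861, 14723, 15585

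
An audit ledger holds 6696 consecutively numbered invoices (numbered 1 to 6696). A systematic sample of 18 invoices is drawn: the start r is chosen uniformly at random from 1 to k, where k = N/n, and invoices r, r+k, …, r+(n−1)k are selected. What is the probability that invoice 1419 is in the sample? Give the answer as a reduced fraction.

1/372

k = 6696/18 = 372.
Invoice 1419 is selected iff r ≡ 1419 (mod 372); exactly one such r in {1,…,372}.
Inclusion probability = 1/372.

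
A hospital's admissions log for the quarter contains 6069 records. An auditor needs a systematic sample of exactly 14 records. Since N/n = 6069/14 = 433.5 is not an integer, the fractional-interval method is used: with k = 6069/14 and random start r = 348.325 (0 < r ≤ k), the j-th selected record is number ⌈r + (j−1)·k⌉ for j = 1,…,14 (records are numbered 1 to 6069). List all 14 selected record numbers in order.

349, 782, 1216, 1649, 2083, 2516, 2950, 3383, 3817, 4250, 4684, 5117, 5551, 5984

j=1: r + 0k = 348.325 → ⌈·⌉ = 349
j=2: r + 1k = 781.825 → ⌈·⌉ = 782
j=3: r + 2k = 1215.325 → ⌈·⌉ = 1216
j=4: r + 3k = 1648.825 → ⌈·⌉ = 1649
j=5: r + 4k = 2082.325 → ⌈·⌉ = 2083
j=6: r + 5k = 2515.825 → ⌈·⌉ = 2516
j=7: r + 6k = 2949.325 → ⌈·⌉ = 2950
j=8: r + 7k = 3382.825 → ⌈·⌉ = 3383
j=9: r + 8k = 3816.325 → ⌈·⌉ = 3817
j=10: r + 9k = 4249.825 → ⌈·⌉ = 4250
j=11: r + 10k = 4683.325 → ⌈·⌉ = 4684
j=12: r + 11k = 5116.825 → ⌈·⌉ = 5117
j=13: r + 12k = 5550.325 → ⌈·⌉ = 5551
j=14: r + 13k = 5983.825 → ⌈·⌉ = 5984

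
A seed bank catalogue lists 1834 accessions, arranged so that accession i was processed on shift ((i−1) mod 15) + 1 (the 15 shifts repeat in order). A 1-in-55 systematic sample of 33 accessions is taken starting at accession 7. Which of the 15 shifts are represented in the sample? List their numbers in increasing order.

Consecutive selections differ by k = 55, so their shift numbers differ by 55 mod 15 = 10.
gcd(55, 15) = 5, so the sample visits 15/5 = 3 distinct residues mod 15.
Start 7 is shift 7; the shifts hit are 2, 7, 12.

2, 7, 12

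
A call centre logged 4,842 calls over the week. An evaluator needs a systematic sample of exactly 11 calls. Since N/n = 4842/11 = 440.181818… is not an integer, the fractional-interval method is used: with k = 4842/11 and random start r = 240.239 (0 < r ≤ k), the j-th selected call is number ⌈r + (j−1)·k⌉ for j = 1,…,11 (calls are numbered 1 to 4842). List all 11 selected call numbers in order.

241, 681, 1121, 1561, 2001, 2442, 2882, 3322, 3762, 4202, 4643

j=1: r + 0k = 240.239 → ⌈·⌉ = 241
j=2: r + 1k = 680.420818… → ⌈·⌉ = 681
j=3: r + 2k = 1120.602636… → ⌈·⌉ = 1121
j=4: r + 3k = 1560.784454… → ⌈·⌉ = 1561
j=5: r + 4k = 2000.966272… → ⌈·⌉ = 2001
j=6: r + 5k = 2441.148090… → ⌈·⌉ = 2442
j=7: r + 6k = 2881.329909… → ⌈·⌉ = 2882
j=8: r + 7k = 3321.511727… → ⌈·⌉ = 3322
j=9: r + 8k = 3761.693545… → ⌈·⌉ = 3762
j=10: r + 9k = 4201.875363… → ⌈·⌉ = 4202
j=11: r + 10k = 4642.057181… → ⌈·⌉ = 4643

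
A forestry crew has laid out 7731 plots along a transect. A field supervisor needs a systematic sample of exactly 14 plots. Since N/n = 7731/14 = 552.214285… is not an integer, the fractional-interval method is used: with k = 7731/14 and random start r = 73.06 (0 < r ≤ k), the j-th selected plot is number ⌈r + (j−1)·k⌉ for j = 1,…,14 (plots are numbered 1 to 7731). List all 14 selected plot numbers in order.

74, 626, 1178, 1730, 2282, 2835, 3387, 3939, 4491, 5043, 5596, 6148, 6700, 7252

j=1: r + 0k = 73.06 → ⌈·⌉ = 74
j=2: r + 1k = 625.274285… → ⌈·⌉ = 626
j=3: r + 2k = 1177.488571… → ⌈·⌉ = 1178
j=4: r + 3k = 1729.702857… → ⌈·⌉ = 1730
j=5: r + 4k = 2281.917142… → ⌈·⌉ = 2282
j=6: r + 5k = 2834.131428… → ⌈·⌉ = 2835
j=7: r + 6k = 3386.345714… → ⌈·⌉ = 3387
j=8: r + 7k = 3938.56 → ⌈·⌉ = 3939
j=9: r + 8k = 4490.774285… → ⌈·⌉ = 4491
j=10: r + 9k = 5042.988571… → ⌈·⌉ = 5043
j=11: r + 10k = 5595.202857… → ⌈·⌉ = 5596
j=12: r + 11k = 6147.417142… → ⌈·⌉ = 6148
j=13: r + 12k = 6699.631428… → ⌈·⌉ = 6700
j=14: r + 13k = 7251.845714… → ⌈·⌉ = 7252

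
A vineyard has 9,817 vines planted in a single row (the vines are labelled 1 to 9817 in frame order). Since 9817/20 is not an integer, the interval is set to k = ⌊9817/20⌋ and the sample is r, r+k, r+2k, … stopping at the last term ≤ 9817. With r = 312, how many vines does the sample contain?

20

k = ⌊9817/20⌋ = 490
Achieved size = ⌊(9817 − 312)/490⌋ + 1 = ⌊9505/490⌋ + 1 = 19 + 1 = 20
(last selection: 312 + 19×490 = 9622 ≤ 9817; next would be 10112 > 9817)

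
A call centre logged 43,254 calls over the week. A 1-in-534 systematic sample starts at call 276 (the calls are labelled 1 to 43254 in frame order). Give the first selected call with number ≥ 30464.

30714

k = 534
Steps past start: ⌈(30464 − 276)/534⌉ = ⌈30188/534⌉ = 57
Selected call: 276 + 57×534 = 30714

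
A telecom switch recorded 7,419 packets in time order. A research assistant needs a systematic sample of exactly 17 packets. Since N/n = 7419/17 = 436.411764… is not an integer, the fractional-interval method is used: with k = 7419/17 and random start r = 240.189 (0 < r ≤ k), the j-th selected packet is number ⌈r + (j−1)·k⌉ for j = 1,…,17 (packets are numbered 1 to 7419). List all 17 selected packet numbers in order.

241, 677, 1114, 1550, 1986, 2423, 2859, 3296, 3732, 4168, 4605, 5041, 5478, 5914, 6350, 6787, 7223

j=1: r + 0k = 240.189 → ⌈·⌉ = 241
j=2: r + 1k = 676.600764… → ⌈·⌉ = 677
j=3: r + 2k = 1113.012529… → ⌈·⌉ = 1114
j=4: r + 3k = 1549.424294… → ⌈·⌉ = 1550
j=5: r + 4k = 1985.836058… → ⌈·⌉ = 1986
j=6: r + 5k = 2422.247823… → ⌈·⌉ = 2423
j=7: r + 6k = 2858.659588… → ⌈·⌉ = 2859
j=8: r + 7k = 3295.071352… → ⌈·⌉ = 3296
j=9: r + 8k = 3731.483117… → ⌈·⌉ = 3732
j=10: r + 9k = 4167.894882… → ⌈·⌉ = 4168
j=11: r + 10k = 4604.306647… → ⌈·⌉ = 4605
j=12: r + 11k = 5040.718411… → ⌈·⌉ = 5041
j=13: r + 12k = 5477.130176… → ⌈·⌉ = 5478
j=14: r + 13k = 5913.541941… → ⌈·⌉ = 5914
j=15: r + 14k = 6349.953705… → ⌈·⌉ = 6350
j=16: r + 15k = 6786.365470… → ⌈·⌉ = 6787
j=17: r + 16k = 7222.777235… → ⌈·⌉ = 7223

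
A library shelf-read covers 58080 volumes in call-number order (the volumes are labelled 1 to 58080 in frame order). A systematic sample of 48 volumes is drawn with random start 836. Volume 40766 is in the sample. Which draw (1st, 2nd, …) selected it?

34

k = 58080/48 = 1210
position = (40766 − 836)/1210 + 1 = 39930/1210 + 1 = 33 + 1 = 34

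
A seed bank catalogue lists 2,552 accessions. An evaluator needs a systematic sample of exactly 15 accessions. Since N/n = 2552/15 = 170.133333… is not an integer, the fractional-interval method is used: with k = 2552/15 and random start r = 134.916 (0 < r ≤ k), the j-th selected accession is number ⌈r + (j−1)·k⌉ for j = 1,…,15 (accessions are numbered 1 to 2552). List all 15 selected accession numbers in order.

135, 306, 476, 646, 816, 986, 1156, 1326, 1496, 1667, 1837, 2007, 2177, 2347, 2517

j=1: r + 0k = 134.916 → ⌈·⌉ = 135
j=2: r + 1k = 305.049333… → ⌈·⌉ = 306
j=3: r + 2k = 475.182666… → ⌈·⌉ = 476
j=4: r + 3k = 645.316 → ⌈·⌉ = 646
j=5: r + 4k = 815.449333… → ⌈·⌉ = 816
j=6: r + 5k = 985.582666… → ⌈·⌉ = 986
j=7: r + 6k = 1155.716 → ⌈·⌉ = 1156
j=8: r + 7k = 1325.849333… → ⌈·⌉ = 1326
j=9: r + 8k = 1495.982666… → ⌈·⌉ = 1496
j=10: r + 9k = 1666.116 → ⌈·⌉ = 1667
j=11: r + 10k = 1836.249333… → ⌈·⌉ = 1837
j=12: r + 11k = 2006.382666… → ⌈·⌉ = 2007
j=13: r + 12k = 2176.516 → ⌈·⌉ = 2177
j=14: r + 13k = 2346.649333… → ⌈·⌉ = 2347
j=15: r + 14k = 2516.782666… → ⌈·⌉ = 2517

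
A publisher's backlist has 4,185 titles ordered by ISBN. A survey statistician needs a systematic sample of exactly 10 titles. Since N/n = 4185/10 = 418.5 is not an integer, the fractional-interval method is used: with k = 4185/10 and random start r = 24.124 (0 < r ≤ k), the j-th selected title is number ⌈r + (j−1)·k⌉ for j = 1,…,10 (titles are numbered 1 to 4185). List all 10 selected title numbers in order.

j=1: r + 0k = 24.124 → ⌈·⌉ = 25
j=2: r + 1k = 442.624 → ⌈·⌉ = 443
j=3: r + 2k = 861.124 → ⌈·⌉ = 862
j=4: r + 3k = 1279.624 → ⌈·⌉ = 1280
j=5: r + 4k = 1698.124 → ⌈·⌉ = 1699
j=6: r + 5k = 2116.624 → ⌈·⌉ = 2117
j=7: r + 6k = 2535.124 → ⌈·⌉ = 2536
j=8: r + 7k = 2953.624 → ⌈·⌉ = 2954
j=9: r + 8k = 3372.124 → ⌈·⌉ = 3373
j=10: r + 9k = 3790.624 → ⌈·⌉ = 3791

25, 443, 862, 1280, 1699, 2117, 2536, 2954, 3373, 3791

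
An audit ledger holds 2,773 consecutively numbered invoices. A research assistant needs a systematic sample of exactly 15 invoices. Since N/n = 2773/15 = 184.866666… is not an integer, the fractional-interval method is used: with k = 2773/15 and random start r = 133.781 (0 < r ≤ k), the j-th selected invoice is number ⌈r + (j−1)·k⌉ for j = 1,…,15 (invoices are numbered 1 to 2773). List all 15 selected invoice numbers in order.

j=1: r + 0k = 133.781 → ⌈·⌉ = 134
j=2: r + 1k = 318.647666… → ⌈·⌉ = 319
j=3: r + 2k = 503.514333… → ⌈·⌉ = 504
j=4: r + 3k = 688.381 → ⌈·⌉ = 689
j=5: r + 4k = 873.247666… → ⌈·⌉ = 874
j=6: r + 5k = 1058.114333… → ⌈·⌉ = 1059
j=7: r + 6k = 1242.981 → ⌈·⌉ = 1243
j=8: r + 7k = 1427.847666… → ⌈·⌉ = 1428
j=9: r + 8k = 1612.714333… → ⌈·⌉ = 1613
j=10: r + 9k = 1797.581 → ⌈·⌉ = 1798
j=11: r + 10k = 1982.447666… → ⌈·⌉ = 1983
j=12: r + 11k = 2167.314333… → ⌈·⌉ = 2168
j=13: r + 12k = 2352.181 → ⌈·⌉ = 2353
j=14: r + 13k = 2537.047666… → ⌈·⌉ = 2538
j=15: r + 14k = 2721.914333… → ⌈·⌉ = 2722

134, 319, 504, 689, 874, 1059, 1243, 1428, 1613, 1798, 1983, 2168, 2353, 2538, 2722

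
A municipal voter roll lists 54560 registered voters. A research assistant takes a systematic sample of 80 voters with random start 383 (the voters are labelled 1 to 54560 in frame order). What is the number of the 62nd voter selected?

k = 54560/80 = 682
62nd selection = r + (62−1)·k = 383 + 61×682 = 383 + 41602 = 41985

41985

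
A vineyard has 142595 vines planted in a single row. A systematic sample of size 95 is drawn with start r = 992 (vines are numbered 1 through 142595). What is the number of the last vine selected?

k = 142595/95 = 1501
95th selection = r + (95−1)·k = 992 + 94×1501 = 992 + 141094 = 142086

142086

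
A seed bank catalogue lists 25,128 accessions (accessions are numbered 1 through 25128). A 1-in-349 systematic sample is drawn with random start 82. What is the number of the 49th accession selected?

16834

k = 349
49th selection = r + (49−1)·k = 82 + 48×349 = 82 + 16752 = 16834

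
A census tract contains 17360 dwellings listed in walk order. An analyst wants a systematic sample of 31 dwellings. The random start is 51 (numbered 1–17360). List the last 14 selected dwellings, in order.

k = N/n = 17360/31 = 560
18th selection = 51 + 17×560 = 9571
19th: 9571 + 560 = 10131
20th: 10131 + 560 = 10691
21st: 10691 + 560 = 11251
22nd: 11251 + 560 = 11811
23rd: 11811 + 560 = 12371
24th: 12371 + 560 = 12931
25th: 12931 + 560 = 13491
26th: 13491 + 560 = 14051
27th: 14051 + 560 = 14611
28th: 14611 + 560 = 15171
29th: 15171 + 560 = 15731
30th: 15731 + 560 = 16291
31st: 16291 + 560 = 16851

9571, 10131, 10691, 11251, 11811, 12371, 12931, 13491, 14051, 14611, 15171, 15731, 16291, 16851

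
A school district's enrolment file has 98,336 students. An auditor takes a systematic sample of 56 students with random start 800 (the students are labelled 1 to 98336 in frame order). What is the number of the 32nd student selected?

k = 98336/56 = 1756
32nd selection = r + (32−1)·k = 800 + 31×1756 = 800 + 54436 = 55236

55236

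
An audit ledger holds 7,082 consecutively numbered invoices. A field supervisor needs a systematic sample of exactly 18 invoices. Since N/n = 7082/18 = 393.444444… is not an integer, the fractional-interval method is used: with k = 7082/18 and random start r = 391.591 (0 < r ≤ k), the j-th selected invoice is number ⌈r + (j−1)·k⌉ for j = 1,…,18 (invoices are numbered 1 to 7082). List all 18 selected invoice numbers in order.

392, 786, 1179, 1572, 1966, 2359, 2753, 3146, 3540, 3933, 4327, 4720, 5113, 5507, 5900, 6294, 6687, 7081

j=1: r + 0k = 391.591 → ⌈·⌉ = 392
j=2: r + 1k = 785.035444… → ⌈·⌉ = 786
j=3: r + 2k = 1178.479888… → ⌈·⌉ = 1179
j=4: r + 3k = 1571.924333… → ⌈·⌉ = 1572
j=5: r + 4k = 1965.368777… → ⌈·⌉ = 1966
j=6: r + 5k = 2358.813222… → ⌈·⌉ = 2359
j=7: r + 6k = 2752.257666… → ⌈·⌉ = 2753
j=8: r + 7k = 3145.702111… → ⌈·⌉ = 3146
j=9: r + 8k = 3539.146555… → ⌈·⌉ = 3540
j=10: r + 9k = 3932.591 → ⌈·⌉ = 3933
j=11: r + 10k = 4326.035444… → ⌈·⌉ = 4327
j=12: r + 11k = 4719.479888… → ⌈·⌉ = 4720
j=13: r + 12k = 5112.924333… → ⌈·⌉ = 5113
j=14: r + 13k = 5506.368777… → ⌈·⌉ = 5507
j=15: r + 14k = 5899.813222… → ⌈·⌉ = 5900
j=16: r + 15k = 6293.257666… → ⌈·⌉ = 6294
j=17: r + 16k = 6686.702111… → ⌈·⌉ = 6687
j=18: r + 17k = 7080.146555… → ⌈·⌉ = 7081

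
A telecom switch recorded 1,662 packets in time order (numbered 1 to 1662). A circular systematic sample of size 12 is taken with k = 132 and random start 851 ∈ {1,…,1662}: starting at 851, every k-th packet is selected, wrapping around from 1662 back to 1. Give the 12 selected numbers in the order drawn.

851, 983, 1115, 1247, 1379, 1511, 1643, 113, 245, 377, 509, 641

Selection 1: 851
Selection 2: 851 + 132 = 983
Selection 3: 983 + 132 = 1115
Selection 4: 1115 + 132 = 1247
Selection 5: 1247 + 132 = 1379
Selection 6: 1379 + 132 = 1511
Selection 7: 1511 + 132 = 1643
Selection 8: 1643 + 132 = 1775 → 1775 − 1662 = 113
Selection 9: 113 + 132 = 245
Selection 10: 245 + 132 = 377
Selection 11: 377 + 132 = 509
Selection 12: 509 + 132 = 641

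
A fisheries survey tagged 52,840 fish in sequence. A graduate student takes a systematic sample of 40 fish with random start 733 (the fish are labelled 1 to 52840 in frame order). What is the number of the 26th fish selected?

k = 52840/40 = 1321
26th selection = r + (26−1)·k = 733 + 25×1321 = 733 + 33025 = 33758

33758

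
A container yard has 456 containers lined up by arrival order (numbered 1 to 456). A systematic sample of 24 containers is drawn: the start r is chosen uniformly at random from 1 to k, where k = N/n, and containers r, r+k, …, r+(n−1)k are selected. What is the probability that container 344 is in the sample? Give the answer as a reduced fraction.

k = 456/24 = 19.
Container 344 is selected iff r ≡ 344 (mod 19); exactly one such r in {1,…,19}.
Inclusion probability = 1/19.

1/19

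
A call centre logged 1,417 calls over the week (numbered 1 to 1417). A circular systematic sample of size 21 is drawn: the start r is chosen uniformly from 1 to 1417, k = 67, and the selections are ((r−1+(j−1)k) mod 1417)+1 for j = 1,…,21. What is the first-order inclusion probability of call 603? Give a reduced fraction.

21/1417

For each position j, as r ranges over 1…1417 the j-th selection hits every call exactly once, so call 603 is selected for exactly 21 of the 1417 starts.
Inclusion probability = 21/1417.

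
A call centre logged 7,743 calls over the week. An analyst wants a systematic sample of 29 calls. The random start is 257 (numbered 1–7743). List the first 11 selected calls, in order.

k = N/n = 7743/29 = 267
call 1: 257
call 2: 257 + 267 = 524
call 3: 524 + 267 = 791
call 4: 791 + 267 = 1058
call 5: 1058 + 267 = 1325
call 6: 1325 + 267 = 1592
call 7: 1592 + 267 = 1859
call 8: 1859 + 267 = 2126
call 9: 2126 + 267 = 2393
call 10: 2393 + 267 = 2660
call 11: 2660 + 267 = 2927

257, 524, 791, 1058, 1325, 1592, 1859, 2126, 2393, 2660, 2927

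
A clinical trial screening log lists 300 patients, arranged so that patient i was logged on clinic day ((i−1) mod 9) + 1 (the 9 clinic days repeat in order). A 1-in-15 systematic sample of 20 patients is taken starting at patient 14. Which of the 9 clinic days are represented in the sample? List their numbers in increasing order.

2, 5, 8

Consecutive selections differ by k = 15, so their clinic day numbers differ by 15 mod 9 = 6.
gcd(15, 9) = 3, so the sample visits 9/3 = 3 distinct residues mod 9.
Start 14 is clinic day 5; the clinic days hit are 2, 5, 8.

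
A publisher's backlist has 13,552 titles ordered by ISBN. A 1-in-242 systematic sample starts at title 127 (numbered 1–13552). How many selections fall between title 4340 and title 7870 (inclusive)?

k = 242
First selection ≥ 4340: 127 + ⌈(4340−127)/242⌉·242 = 127 + 18×242 = 4483
Last selection ≤ 7870: 127 + ⌊(7870−127)/242⌋·242 = 127 + 31×242 = 7629
Count = 31 − 18 + 1 = 14

14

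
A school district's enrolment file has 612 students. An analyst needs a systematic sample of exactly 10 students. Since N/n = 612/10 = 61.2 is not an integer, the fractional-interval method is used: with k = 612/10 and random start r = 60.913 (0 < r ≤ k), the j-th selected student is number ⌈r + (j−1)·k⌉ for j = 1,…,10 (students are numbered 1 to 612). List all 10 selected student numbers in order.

61, 123, 184, 245, 306, 367, 429, 490, 551, 612

j=1: r + 0k = 60.913 → ⌈·⌉ = 61
j=2: r + 1k = 122.113 → ⌈·⌉ = 123
j=3: r + 2k = 183.313 → ⌈·⌉ = 184
j=4: r + 3k = 244.513 → ⌈·⌉ = 245
j=5: r + 4k = 305.713 → ⌈·⌉ = 306
j=6: r + 5k = 366.913 → ⌈·⌉ = 367
j=7: r + 6k = 428.113 → ⌈·⌉ = 429
j=8: r + 7k = 489.313 → ⌈·⌉ = 490
j=9: r + 8k = 550.513 → ⌈·⌉ = 551
j=10: r + 9k = 611.713 → ⌈·⌉ = 612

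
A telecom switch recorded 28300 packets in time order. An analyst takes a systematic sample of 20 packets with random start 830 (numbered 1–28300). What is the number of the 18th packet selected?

24885

k = 28300/20 = 1415
18th selection = r + (18−1)·k = 830 + 17×1415 = 830 + 24055 = 24885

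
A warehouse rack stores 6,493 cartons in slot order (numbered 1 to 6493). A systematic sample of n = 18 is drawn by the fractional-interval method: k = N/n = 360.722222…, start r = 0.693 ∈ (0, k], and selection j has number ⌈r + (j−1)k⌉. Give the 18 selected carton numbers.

j=1: r + 0k = 0.693 → ⌈·⌉ = 1
j=2: r + 1k = 361.415222… → ⌈·⌉ = 362
j=3: r + 2k = 722.137444… → ⌈·⌉ = 723
j=4: r + 3k = 1082.859666… → ⌈·⌉ = 1083
j=5: r + 4k = 1443.581888… → ⌈·⌉ = 1444
j=6: r + 5k = 1804.304111… → ⌈·⌉ = 1805
j=7: r + 6k = 2165.026333… → ⌈·⌉ = 2166
j=8: r + 7k = 2525.748555… → ⌈·⌉ = 2526
j=9: r + 8k = 2886.470777… → ⌈·⌉ = 2887
j=10: r + 9k = 3247.193 → ⌈·⌉ = 3248
j=11: r + 10k = 3607.915222… → ⌈·⌉ = 3608
j=12: r + 11k = 3968.637444… → ⌈·⌉ = 3969
j=13: r + 12k = 4329.359666… → ⌈·⌉ = 4330
j=14: r + 13k = 4690.081888… → ⌈·⌉ = 4691
j=15: r + 14k = 5050.804111… → ⌈·⌉ = 5051
j=16: r + 15k = 5411.526333… → ⌈·⌉ = 5412
j=17: r + 16k = 5772.248555… → ⌈·⌉ = 5773
j=18: r + 17k = 6132.970777… → ⌈·⌉ = 6133

1, 362, 723, 1083, 1444, 1805, 2166, 2526, 2887, 3248, 3608, 3969, 4330, 4691, 5051, 5412, 5773, 6133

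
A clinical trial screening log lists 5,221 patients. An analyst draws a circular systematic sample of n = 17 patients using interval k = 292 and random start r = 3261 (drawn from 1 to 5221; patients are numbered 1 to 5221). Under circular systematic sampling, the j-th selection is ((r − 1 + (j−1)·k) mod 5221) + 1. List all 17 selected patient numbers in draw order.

Selection 1: 3261
Selection 2: 3261 + 292 = 3553
Selection 3: 3553 + 292 = 3845
Selection 4: 3845 + 292 = 4137
Selection 5: 4137 + 292 = 4429
Selection 6: 4429 + 292 = 4721
Selection 7: 4721 + 292 = 5013
Selection 8: 5013 + 292 = 5305 → 5305 − 5221 = 84
Selection 9: 84 + 292 = 376
Selection 10: 376 + 292 = 668
Selection 11: 668 + 292 = 960
Selection 12: 960 + 292 = 1252
Selection 13: 1252 + 292 = 1544
Selection 14: 1544 + 292 = 1836
Selection 15: 1836 + 292 = 2128
Selection 16: 2128 + 292 = 2420
Selection 17: 2420 + 292 = 2712

3261, 3553, 3845, 4137, 4429, 4721, 5013, 84, 376, 668, 960, 1252, 1544, 1836, 2128, 2420, 2712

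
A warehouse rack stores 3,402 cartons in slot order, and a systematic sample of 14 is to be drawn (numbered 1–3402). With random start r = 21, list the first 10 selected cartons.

k = N/n = 3402/14 = 243
carton 1: 21
carton 2: 21 + 243 = 264
carton 3: 264 + 243 = 507
carton 4: 507 + 243 = 750
carton 5: 750 + 243 = 993
carton 6: 993 + 243 = 1236
carton 7: 1236 + 243 = 1479
carton 8: 1479 + 243 = 1722
carton 9: 1722 + 243 = 1965
carton 10: 1965 + 243 = 2208

21, 264, 507, 750, 993, 1236, 1479, 1722, 1965, 2208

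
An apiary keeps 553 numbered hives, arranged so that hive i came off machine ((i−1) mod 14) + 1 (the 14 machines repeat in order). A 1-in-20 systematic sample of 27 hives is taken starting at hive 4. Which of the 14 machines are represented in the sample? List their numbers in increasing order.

Consecutive selections differ by k = 20, so their machine numbers differ by 20 mod 14 = 6.
gcd(20, 14) = 2, so the sample visits 14/2 = 7 distinct residues mod 14.
Start 4 is machine 4; the machines hit are 2, 4, 6, 8, 10, 12, 14.

2, 4, 6, 8, 10, 12, 14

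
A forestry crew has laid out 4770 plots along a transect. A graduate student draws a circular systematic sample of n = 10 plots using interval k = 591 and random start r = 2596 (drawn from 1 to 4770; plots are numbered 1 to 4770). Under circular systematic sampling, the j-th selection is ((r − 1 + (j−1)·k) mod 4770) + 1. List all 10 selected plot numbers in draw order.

Selection 1: 2596
Selection 2: 2596 + 591 = 3187
Selection 3: 3187 + 591 = 3778
Selection 4: 3778 + 591 = 4369
Selection 5: 4369 + 591 = 4960 → 4960 − 4770 = 190
Selection 6: 190 + 591 = 781
Selection 7: 781 + 591 = 1372
Selection 8: 1372 + 591 = 1963
Selection 9: 1963 + 591 = 2554
Selection 10: 2554 + 591 = 3145

2596, 3187, 3778, 4369, 190, 781, 1372, 1963, 2554, 3145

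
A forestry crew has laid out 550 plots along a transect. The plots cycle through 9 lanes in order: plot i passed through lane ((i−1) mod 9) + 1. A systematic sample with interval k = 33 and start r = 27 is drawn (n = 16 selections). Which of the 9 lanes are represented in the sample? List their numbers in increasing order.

3, 6, 9

Consecutive selections differ by k = 33, so their lane numbers differ by 33 mod 9 = 6.
gcd(33, 9) = 3, so the sample visits 9/3 = 3 distinct residues mod 9.
Start 27 is lane 9; the lanes hit are 3, 6, 9.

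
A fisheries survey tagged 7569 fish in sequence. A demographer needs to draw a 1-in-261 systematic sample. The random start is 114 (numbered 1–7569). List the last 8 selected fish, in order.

22nd selection = 114 + 21×261 = 5595
23rd: 5595 + 261 = 5856
24th: 5856 + 261 = 6117
25th: 6117 + 261 = 6378
26th: 6378 + 261 = 6639
27th: 6639 + 261 = 6900
28th: 6900 + 261 = 7161
29th: 7161 + 261 = 7422

5595, 5856, 6117, 6378, 6639, 6900, 7161, 7422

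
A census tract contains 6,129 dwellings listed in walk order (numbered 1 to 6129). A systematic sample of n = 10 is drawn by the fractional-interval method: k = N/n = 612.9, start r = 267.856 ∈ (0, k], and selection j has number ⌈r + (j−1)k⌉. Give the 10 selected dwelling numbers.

j=1: r + 0k = 267.856 → ⌈·⌉ = 268
j=2: r + 1k = 880.756 → ⌈·⌉ = 881
j=3: r + 2k = 1493.656 → ⌈·⌉ = 1494
j=4: r + 3k = 2106.556 → ⌈·⌉ = 2107
j=5: r + 4k = 2719.456 → ⌈·⌉ = 2720
j=6: r + 5k = 3332.356 → ⌈·⌉ = 3333
j=7: r + 6k = 3945.256 → ⌈·⌉ = 3946
j=8: r + 7k = 4558.156 → ⌈·⌉ = 4559
j=9: r + 8k = 5171.056 → ⌈·⌉ = 5172
j=10: r + 9k = 5783.956 → ⌈·⌉ = 5784

268, 881, 1494, 2107, 2720, 3333, 3946, 4559, 5172, 5784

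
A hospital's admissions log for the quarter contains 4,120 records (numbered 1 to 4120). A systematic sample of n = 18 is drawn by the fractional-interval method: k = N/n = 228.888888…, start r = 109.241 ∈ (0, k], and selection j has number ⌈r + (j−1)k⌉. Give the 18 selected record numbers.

j=1: r + 0k = 109.241 → ⌈·⌉ = 110
j=2: r + 1k = 338.129888… → ⌈·⌉ = 339
j=3: r + 2k = 567.018777… → ⌈·⌉ = 568
j=4: r + 3k = 795.907666… → ⌈·⌉ = 796
j=5: r + 4k = 1024.796555… → ⌈·⌉ = 1025
j=6: r + 5k = 1253.685444… → ⌈·⌉ = 1254
j=7: r + 6k = 1482.574333… → ⌈·⌉ = 1483
j=8: r + 7k = 1711.463222… → ⌈·⌉ = 1712
j=9: r + 8k = 1940.352111… → ⌈·⌉ = 1941
j=10: r + 9k = 2169.241 → ⌈·⌉ = 2170
j=11: r + 10k = 2398.129888… → ⌈·⌉ = 2399
j=12: r + 11k = 2627.018777… → ⌈·⌉ = 2628
j=13: r + 12k = 2855.907666… → ⌈·⌉ = 2856
j=14: r + 13k = 3084.796555… → ⌈·⌉ = 3085
j=15: r + 14k = 3313.685444… → ⌈·⌉ = 3314
j=16: r + 15k = 3542.574333… → ⌈·⌉ = 3543
j=17: r + 16k = 3771.463222… → ⌈·⌉ = 3772
j=18: r + 17k = 4000.352111… → ⌈·⌉ = 4001

110, 339, 568, 796, 1025, 1254, 1483, 1712, 1941, 2170, 2399, 2628, 2856, 3085, 3314, 3543, 3772, 4001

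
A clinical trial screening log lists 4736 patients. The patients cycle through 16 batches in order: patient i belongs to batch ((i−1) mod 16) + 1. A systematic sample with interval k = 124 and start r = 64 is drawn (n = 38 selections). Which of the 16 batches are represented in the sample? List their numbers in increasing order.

Consecutive selections differ by k = 124, so their batch numbers differ by 124 mod 16 = 12.
gcd(124, 16) = 4, so the sample visits 16/4 = 4 distinct residues mod 16.
Start 64 is batch 16; the batches hit are 4, 8, 12, 16.

4, 8, 12, 16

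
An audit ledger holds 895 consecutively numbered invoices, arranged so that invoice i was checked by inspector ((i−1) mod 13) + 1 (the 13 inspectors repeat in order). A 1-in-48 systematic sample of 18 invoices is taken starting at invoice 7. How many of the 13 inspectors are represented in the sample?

Consecutive selections differ by k = 48, so their inspector numbers differ by 48 mod 13 = 9.
gcd(48, 13) = 1, so the sample visits 13/1 = 13 distinct residues mod 13.
Start 7 is inspector 7; the inspectors hit are 1, 2, 3, 4, 5, 6, 7, 8, 9, 10, 11, 12, 13.

13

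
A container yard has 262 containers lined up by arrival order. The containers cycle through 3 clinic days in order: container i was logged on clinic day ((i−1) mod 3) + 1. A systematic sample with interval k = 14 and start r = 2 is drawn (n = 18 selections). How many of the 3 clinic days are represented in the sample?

Consecutive selections differ by k = 14, so their clinic day numbers differ by 14 mod 3 = 2.
gcd(14, 3) = 1, so the sample visits 3/1 = 3 distinct residues mod 3.
Start 2 is clinic day 2; the clinic days hit are 1, 2, 3.

3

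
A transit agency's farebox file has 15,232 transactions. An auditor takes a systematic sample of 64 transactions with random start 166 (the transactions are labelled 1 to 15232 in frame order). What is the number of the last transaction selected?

k = 15232/64 = 238
64th selection = r + (64−1)·k = 166 + 63×238 = 166 + 14994 = 15160

15160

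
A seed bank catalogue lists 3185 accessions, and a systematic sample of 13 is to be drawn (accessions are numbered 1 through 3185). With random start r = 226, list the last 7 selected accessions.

k = N/n = 3185/13 = 245
7th selection = 226 + 6×245 = 1696
8th: 1696 + 245 = 1941
9th: 1941 + 245 = 2186
10th: 2186 + 245 = 2431
11th: 2431 + 245 = 2676
12th: 2676 + 245 = 2921
13th: 2921 + 245 = 3166

1696, 1941, 2186, 2431, 2676, 2921, 3166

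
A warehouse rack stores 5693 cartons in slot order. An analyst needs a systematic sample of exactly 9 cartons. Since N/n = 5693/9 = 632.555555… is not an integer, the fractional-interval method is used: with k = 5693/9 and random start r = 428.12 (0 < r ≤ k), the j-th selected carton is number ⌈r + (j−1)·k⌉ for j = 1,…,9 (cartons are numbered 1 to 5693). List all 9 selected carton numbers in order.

429, 1061, 1694, 2326, 2959, 3591, 4224, 4857, 5489

j=1: r + 0k = 428.12 → ⌈·⌉ = 429
j=2: r + 1k = 1060.675555… → ⌈·⌉ = 1061
j=3: r + 2k = 1693.231111… → ⌈·⌉ = 1694
j=4: r + 3k = 2325.786666… → ⌈·⌉ = 2326
j=5: r + 4k = 2958.342222… → ⌈·⌉ = 2959
j=6: r + 5k = 3590.897777… → ⌈·⌉ = 3591
j=7: r + 6k = 4223.453333… → ⌈·⌉ = 4224
j=8: r + 7k = 4856.008888… → ⌈·⌉ = 4857
j=9: r + 8k = 5488.564444… → ⌈·⌉ = 5489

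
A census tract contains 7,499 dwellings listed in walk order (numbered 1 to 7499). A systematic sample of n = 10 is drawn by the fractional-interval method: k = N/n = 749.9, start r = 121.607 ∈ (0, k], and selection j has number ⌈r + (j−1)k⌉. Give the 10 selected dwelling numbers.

122, 872, 1622, 2372, 3122, 3872, 4622, 5371, 6121, 6871

j=1: r + 0k = 121.607 → ⌈·⌉ = 122
j=2: r + 1k = 871.507 → ⌈·⌉ = 872
j=3: r + 2k = 1621.407 → ⌈·⌉ = 1622
j=4: r + 3k = 2371.307 → ⌈·⌉ = 2372
j=5: r + 4k = 3121.207 → ⌈·⌉ = 3122
j=6: r + 5k = 3871.107 → ⌈·⌉ = 3872
j=7: r + 6k = 4621.007 → ⌈·⌉ = 4622
j=8: r + 7k = 5370.907 → ⌈·⌉ = 5371
j=9: r + 8k = 6120.807 → ⌈·⌉ = 6121
j=10: r + 9k = 6870.707 → ⌈·⌉ = 6871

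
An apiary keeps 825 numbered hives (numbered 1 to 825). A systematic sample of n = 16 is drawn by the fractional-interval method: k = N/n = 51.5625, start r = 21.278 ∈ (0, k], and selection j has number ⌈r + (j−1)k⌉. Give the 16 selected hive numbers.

j=1: r + 0k = 21.278 → ⌈·⌉ = 22
j=2: r + 1k = 72.8405 → ⌈·⌉ = 73
j=3: r + 2k = 124.403 → ⌈·⌉ = 125
j=4: r + 3k = 175.9655 → ⌈·⌉ = 176
j=5: r + 4k = 227.528 → ⌈·⌉ = 228
j=6: r + 5k = 279.0905 → ⌈·⌉ = 280
j=7: r + 6k = 330.653 → ⌈·⌉ = 331
j=8: r + 7k = 382.2155 → ⌈·⌉ = 383
j=9: r + 8k = 433.778 → ⌈·⌉ = 434
j=10: r + 9k = 485.3405 → ⌈·⌉ = 486
j=11: r + 10k = 536.903 → ⌈·⌉ = 537
j=12: r + 11k = 588.4655 → ⌈·⌉ = 589
j=13: r + 12k = 640.028 → ⌈·⌉ = 641
j=14: r + 13k = 691.5905 → ⌈·⌉ = 692
j=15: r + 14k = 743.153 → ⌈·⌉ = 744
j=16: r + 15k = 794.7155 → ⌈·⌉ = 795

22, 73, 125, 176, 228, 280, 331, 383, 434, 486, 537, 589, 641, 692, 744, 795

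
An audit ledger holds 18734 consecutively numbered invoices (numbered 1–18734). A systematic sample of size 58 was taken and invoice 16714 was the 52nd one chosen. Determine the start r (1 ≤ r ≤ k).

k = 18734/58 = 323
r = 16714 − (52−1)×323 = 16714 − 16473 = 241

241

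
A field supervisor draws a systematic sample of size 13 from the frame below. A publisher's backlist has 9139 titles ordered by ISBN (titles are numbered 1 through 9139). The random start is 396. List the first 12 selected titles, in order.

396, 1099, 1802, 2505, 3208, 3911, 4614, 5317, 6020, 6723, 7426, 8129

k = N/n = 9139/13 = 703
title 1: 396
title 2: 396 + 703 = 1099
title 3: 1099 + 703 = 1802
title 4: 1802 + 703 = 2505
title 5: 2505 + 703 = 3208
title 6: 3208 + 703 = 3911
title 7: 3911 + 703 = 4614
title 8: 4614 + 703 = 5317
title 9: 5317 + 703 = 6020
title 10: 6020 + 703 = 6723
title 11: 6723 + 703 = 7426
title 12: 7426 + 703 = 8129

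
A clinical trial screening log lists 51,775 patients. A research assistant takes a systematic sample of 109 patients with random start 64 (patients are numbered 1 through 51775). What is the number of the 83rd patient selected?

k = 51775/109 = 475
83rd selection = r + (83−1)·k = 64 + 82×475 = 64 + 38950 = 39014

39014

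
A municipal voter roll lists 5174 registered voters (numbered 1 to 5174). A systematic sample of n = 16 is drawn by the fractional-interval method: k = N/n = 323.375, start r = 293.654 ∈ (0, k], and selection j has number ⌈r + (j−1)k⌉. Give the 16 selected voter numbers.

j=1: r + 0k = 293.654 → ⌈·⌉ = 294
j=2: r + 1k = 617.029 → ⌈·⌉ = 618
j=3: r + 2k = 940.404 → ⌈·⌉ = 941
j=4: r + 3k = 1263.779 → ⌈·⌉ = 1264
j=5: r + 4k = 1587.154 → ⌈·⌉ = 1588
j=6: r + 5k = 1910.529 → ⌈·⌉ = 1911
j=7: r + 6k = 2233.904 → ⌈·⌉ = 2234
j=8: r + 7k = 2557.279 → ⌈·⌉ = 2558
j=9: r + 8k = 2880.654 → ⌈·⌉ = 2881
j=10: r + 9k = 3204.029 → ⌈·⌉ = 3205
j=11: r + 10k = 3527.404 → ⌈·⌉ = 3528
j=12: r + 11k = 3850.779 → ⌈·⌉ = 3851
j=13: r + 12k = 4174.154 → ⌈·⌉ = 4175
j=14: r + 13k = 4497.529 → ⌈·⌉ = 4498
j=15: r + 14k = 4820.904 → ⌈·⌉ = 4821
j=16: r + 15k = 5144.279 → ⌈·⌉ = 5145

294, 618, 941, 1264, 1588, 1911, 2234, 2558, 2881, 3205, 3528, 3851, 4175, 4498, 4821, 5145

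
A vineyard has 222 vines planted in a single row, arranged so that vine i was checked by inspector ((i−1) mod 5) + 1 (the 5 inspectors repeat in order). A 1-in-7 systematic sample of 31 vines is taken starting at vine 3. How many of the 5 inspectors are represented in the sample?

5

Consecutive selections differ by k = 7, so their inspector numbers differ by 7 mod 5 = 2.
gcd(7, 5) = 1, so the sample visits 5/1 = 5 distinct residues mod 5.
Start 3 is inspector 3; the inspectors hit are 1, 2, 3, 4, 5.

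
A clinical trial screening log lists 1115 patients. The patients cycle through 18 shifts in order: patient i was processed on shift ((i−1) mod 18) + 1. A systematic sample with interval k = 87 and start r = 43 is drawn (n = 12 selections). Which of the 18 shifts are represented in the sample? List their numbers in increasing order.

Consecutive selections differ by k = 87, so their shift numbers differ by 87 mod 18 = 15.
gcd(87, 18) = 3, so the sample visits 18/3 = 6 distinct residues mod 18.
Start 43 is shift 7; the shifts hit are 1, 4, 7, 10, 13, 16.

1, 4, 7, 10, 13, 16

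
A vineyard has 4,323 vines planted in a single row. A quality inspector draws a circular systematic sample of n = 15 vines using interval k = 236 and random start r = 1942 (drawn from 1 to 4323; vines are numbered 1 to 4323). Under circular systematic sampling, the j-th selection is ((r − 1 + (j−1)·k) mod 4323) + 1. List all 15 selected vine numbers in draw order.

Selection 1: 1942
Selection 2: 1942 + 236 = 2178
Selection 3: 2178 + 236 = 2414
Selection 4: 2414 + 236 = 2650
Selection 5: 2650 + 236 = 2886
Selection 6: 2886 + 236 = 3122
Selection 7: 3122 + 236 = 3358
Selection 8: 3358 + 236 = 3594
Selection 9: 3594 + 236 = 3830
Selection 10: 3830 + 236 = 4066
Selection 11: 4066 + 236 = 4302
Selection 12: 4302 + 236 = 4538 → 4538 − 4323 = 215
Selection 13: 215 + 236 = 451
Selection 14: 451 + 236 = 687
Selection 15: 687 + 236 = 923

1942, 2178, 2414, 2650, 2886, 3122, 3358, 3594, 3830, 4066, 4302, 215, 451, 687, 923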